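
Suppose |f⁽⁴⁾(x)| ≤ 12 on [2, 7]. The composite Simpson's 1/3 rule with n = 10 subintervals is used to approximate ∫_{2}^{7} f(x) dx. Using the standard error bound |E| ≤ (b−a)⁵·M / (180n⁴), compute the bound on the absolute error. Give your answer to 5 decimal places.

0.02083

|E| ≤ (5)⁵·12 / (180·10⁴) = 37500/1800000 = 0.02083.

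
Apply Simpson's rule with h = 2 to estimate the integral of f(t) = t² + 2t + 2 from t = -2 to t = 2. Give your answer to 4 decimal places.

h = (2 − (-2))/2 = 2.
Nodes t₀,…,t₂ = -2, 0, 2.
f(t) = t² + 2t + 2: f₀=2, f₁=2, f₂=10.
(h/3)·[f₀ + 4f₁ + f₂] = 0.666667·(20) = 13.3333.

13.3333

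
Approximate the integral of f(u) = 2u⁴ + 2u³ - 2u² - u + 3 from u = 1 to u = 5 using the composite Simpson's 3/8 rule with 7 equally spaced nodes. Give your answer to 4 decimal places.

1479.4074

h = (5 − 1)/6 = 0.666667.
Nodes u₀,…,u₆ = 1, 1.666667, 2.333333, 3, 3.666667, 4.333333, 5.
f(u) = 2u⁴ + 2u³ - 2u² - u + 3: f₀=4, f₁=20.469136, f₂=74.469136, f₃=198, f₄=432.543210, f₅=829.061728, f₆=1448.
(3h/8)·[f₀ + 3f₁ + 3f₂ + 2f₃ + 3f₄ + 3f₅ + f₆] = 0.25·(5917.629630) = 1479.4074.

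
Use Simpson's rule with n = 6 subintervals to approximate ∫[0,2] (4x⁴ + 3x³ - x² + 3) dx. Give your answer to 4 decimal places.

h = (2 − 0)/6 = 0.333333.
Nodes x₀,…,x₆ = 0, 0.333333, 0.666667, 1, 1.333333, 1.666667, 2.
f(x) = 4x⁴ + 3x³ - x² + 3: f₀=3, f₁=3.049383, f₂=4.234568, f₃=9, f₄=20.975309, f₅=44.975309, f₆=87.
(h/3)·[f₀ + 4f₁ + 2f₂ + 4f₃ + 2f₄ + 4f₅ + f₆] = 0.111111·(368.518519) = 40.9465.

40.9465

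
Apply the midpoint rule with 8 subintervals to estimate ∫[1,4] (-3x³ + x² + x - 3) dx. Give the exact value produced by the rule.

-170.994140625

h = (4 − 1)/8 = 0.375.
Midpoints m₁,…,m₈ = 1.1875, 1.5625, 1.9375, 2.3125, 2.6875, 3.0625, 3.4375, 3.8125.
f(m₁)=-5.426025390625, f(m₂)=-10.440185546875, f(m₃)=-19.128173828125, f(m₄)=-32.439208984375, f(m₅)=-51.322509765625, f(m₆)=-76.727294921875, f(m₇)=-109.602783203125, f(m₈)=-150.898193359375.
h·[f(m₁) + f(m₂) + f(m₃) + f(m₄) + f(m₅) + f(m₆) + f(m₇) + f(m₈)] = 0.375·(-455.984375) = -170.994140625.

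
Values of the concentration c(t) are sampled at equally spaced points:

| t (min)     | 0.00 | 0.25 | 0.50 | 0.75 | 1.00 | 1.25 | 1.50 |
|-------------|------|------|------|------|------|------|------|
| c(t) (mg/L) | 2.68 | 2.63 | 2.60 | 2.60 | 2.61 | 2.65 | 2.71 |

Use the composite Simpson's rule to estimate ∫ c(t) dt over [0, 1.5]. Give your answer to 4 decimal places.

3.9442

h = 0.25, n = 6.
(h/3)·[y₀ + 4y₁ + 2y₂ + 4y₃ + 2y₄ + 4y₅ + y₆] = 0.083333·(47.33) = 3.9442.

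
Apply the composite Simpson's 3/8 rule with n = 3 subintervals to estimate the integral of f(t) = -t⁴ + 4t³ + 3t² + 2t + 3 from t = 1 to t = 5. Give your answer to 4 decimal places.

h = (5 − 1)/3 = 1.333333.
Nodes t₀,…,t₃ = 1, 2.333333, 3.666667, 5.
f(t) = -t⁴ + 4t³ + 3t² + 2t + 3: f₀=11, f₁=45.172840, f₂=67.098765, f₃=-37.
(3h/8)·[f₀ + 3f₁ + 3f₂ + f₃] = 0.5·(310.814815) = 155.4074.

155.4074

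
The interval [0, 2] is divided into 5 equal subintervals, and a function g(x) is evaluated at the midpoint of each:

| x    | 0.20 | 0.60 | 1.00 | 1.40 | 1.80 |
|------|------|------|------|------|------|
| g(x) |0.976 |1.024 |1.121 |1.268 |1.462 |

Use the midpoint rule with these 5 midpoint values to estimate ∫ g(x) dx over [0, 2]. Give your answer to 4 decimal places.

h = 0.4, n = 5.
h·[y(m₁) + y(m₂) + y(m₃) + y(m₄) + y(m₅)] = 0.4·(5.851) = 2.3404.

2.3404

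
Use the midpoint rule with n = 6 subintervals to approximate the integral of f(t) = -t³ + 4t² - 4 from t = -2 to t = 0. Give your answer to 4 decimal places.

6.5370

h = (0 − (-2))/6 = 0.333333.
Midpoints m₁,…,m₆ = -1.833333, -1.5, -1.166667, -0.833333, -0.5, -0.166667.
f(m₁)=15.606481, f(m₂)=8.375, f(m₃)=3.032407, f(m₄)=-0.643519, f(m₅)=-2.875, f(m₆)=-3.884259.
h·[f(m₁) + f(m₂) + f(m₃) + f(m₄) + f(m₅) + f(m₆)] = 0.333333·(19.611111) = 6.5370.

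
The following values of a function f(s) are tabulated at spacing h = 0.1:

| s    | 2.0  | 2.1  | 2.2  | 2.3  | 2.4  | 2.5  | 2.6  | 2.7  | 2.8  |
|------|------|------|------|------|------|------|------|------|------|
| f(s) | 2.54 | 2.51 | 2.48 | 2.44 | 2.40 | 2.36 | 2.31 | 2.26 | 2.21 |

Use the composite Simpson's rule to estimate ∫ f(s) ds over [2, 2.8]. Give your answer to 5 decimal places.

h = 0.1, n = 8.
(h/3)·[y₀ + 4y₁ + 2y₂ + 4y₃ + 2y₄ + 4y₅ + 2y₆ + 4y₇ + y₈] = 0.033333·(57.41) = 1.91367.

1.91367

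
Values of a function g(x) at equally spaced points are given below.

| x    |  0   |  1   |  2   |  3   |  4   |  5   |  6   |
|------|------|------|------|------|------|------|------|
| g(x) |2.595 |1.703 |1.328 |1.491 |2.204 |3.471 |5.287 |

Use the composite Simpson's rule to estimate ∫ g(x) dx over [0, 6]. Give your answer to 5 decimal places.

h = 1, n = 6.
(h/3)·[y₀ + 4y₁ + 2y₂ + 4y₃ + 2y₄ + 4y₅ + y₆] = 0.333333·(41.606) = 13.86867.

13.86867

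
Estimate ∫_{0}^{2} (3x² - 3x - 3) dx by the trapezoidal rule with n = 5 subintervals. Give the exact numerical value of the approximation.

h = (2 − 0)/5 = 0.4.
Nodes x₀,…,x₅ = 0, 0.4, 0.8, 1.2, 1.6, 2.
f(x) = 3x² - 3x - 3: f₀=-3, f₁=-3.72, f₂=-3.48, f₃=-2.28, f₄=-0.12, f₅=3.
(h/2)·[f₀ + 2f₁ + 2f₂ + 2f₃ + 2f₄ + f₅] = 0.2·(-19.2) = -3.84.

-3.84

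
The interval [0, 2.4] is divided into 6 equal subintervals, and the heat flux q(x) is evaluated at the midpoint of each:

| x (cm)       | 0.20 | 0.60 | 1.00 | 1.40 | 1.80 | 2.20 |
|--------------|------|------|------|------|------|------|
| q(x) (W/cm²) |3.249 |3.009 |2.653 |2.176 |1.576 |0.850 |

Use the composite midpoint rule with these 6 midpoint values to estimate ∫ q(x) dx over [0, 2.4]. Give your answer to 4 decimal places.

h = 0.4, n = 6.
h·[y(m₁) + y(m₂) + y(m₃) + y(m₄) + y(m₅) + y(m₆)] = 0.4·(13.513) = 5.4052.

5.4052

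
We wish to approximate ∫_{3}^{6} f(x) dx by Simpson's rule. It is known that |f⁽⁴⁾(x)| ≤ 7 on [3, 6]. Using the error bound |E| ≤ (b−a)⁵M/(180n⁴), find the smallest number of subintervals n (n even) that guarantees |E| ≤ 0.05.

4

Need 1701/(180n⁴) ≤ 0.05.
n⁴ ≥ 1701/(180·0.05) = 189 ⇒ n ≥ 3.7078, so the smallest even n is 4. (n must be even for Simpson's rule.)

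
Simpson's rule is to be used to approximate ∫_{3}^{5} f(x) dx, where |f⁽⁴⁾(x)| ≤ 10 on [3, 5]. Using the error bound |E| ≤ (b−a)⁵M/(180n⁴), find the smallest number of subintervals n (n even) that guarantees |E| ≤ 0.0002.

Need 320/(180n⁴) ≤ 0.0002.
n⁴ ≥ 320/(180·0.0002) = 8888.89 ⇒ n ≥ 9.7098, so the smallest even n is 10. (n must be even for Simpson's rule.)

10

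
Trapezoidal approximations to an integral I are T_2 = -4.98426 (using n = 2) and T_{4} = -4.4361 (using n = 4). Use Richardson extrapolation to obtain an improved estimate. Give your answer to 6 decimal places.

R = (4·T_{4} − T_2) / 3 = (4·(-4.4361) − (-4.98426))/3 = (-12.76014)/3 = -4.253380.

-4.253380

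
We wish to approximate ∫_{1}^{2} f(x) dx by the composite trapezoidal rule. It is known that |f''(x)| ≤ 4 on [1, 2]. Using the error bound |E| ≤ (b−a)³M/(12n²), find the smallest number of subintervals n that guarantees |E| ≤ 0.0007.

Need 4/(12n²) ≤ 0.0007.
n² ≥ 4/(12·0.0007) = 476.19 ⇒ n ≥ 21.8218, so the smallest n is 22.

22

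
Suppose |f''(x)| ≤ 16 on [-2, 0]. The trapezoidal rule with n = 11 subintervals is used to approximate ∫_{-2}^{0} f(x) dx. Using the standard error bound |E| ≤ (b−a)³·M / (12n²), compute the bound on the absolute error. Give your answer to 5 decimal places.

0.08815

|E| ≤ (2)³·16 / (12·11²) = 128/1452 = 0.08815.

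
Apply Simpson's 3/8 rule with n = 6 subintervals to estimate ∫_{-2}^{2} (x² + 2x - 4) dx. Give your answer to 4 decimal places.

h = (2 − (-2))/6 = 0.666667.
Nodes x₀,…,x₆ = -2, -1.333333, -0.666667, 0, 0.666667, 1.333333, 2.
f(x) = x² + 2x - 4: f₀=-4, f₁=-4.888889, f₂=-4.888889, f₃=-4, f₄=-2.222222, f₅=0.444444, f₆=4.
(3h/8)·[f₀ + 3f₁ + 3f₂ + 2f₃ + 3f₄ + 3f₅ + f₆] = 0.25·(-42.666667) = -10.6667.

-10.6667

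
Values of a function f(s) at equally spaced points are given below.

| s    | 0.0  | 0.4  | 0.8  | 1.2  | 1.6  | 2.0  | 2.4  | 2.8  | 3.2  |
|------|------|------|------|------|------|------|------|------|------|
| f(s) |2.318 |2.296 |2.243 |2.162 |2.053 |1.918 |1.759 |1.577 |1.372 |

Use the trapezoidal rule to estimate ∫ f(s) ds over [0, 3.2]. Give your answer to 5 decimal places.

6.34120

h = 0.4, n = 8.
(h/2)·[y₀ + 2y₁ + 2y₂ + 2y₃ + 2y₄ + 2y₅ + 2y₆ + 2y₇ + y₈] = 0.2·(31.706) = 6.34120.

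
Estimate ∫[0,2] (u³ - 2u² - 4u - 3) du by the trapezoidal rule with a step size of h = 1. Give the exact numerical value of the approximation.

h = (2 − 0)/2 = 1.
Nodes u₀,…,u₂ = 0, 1, 2.
f(u) = u³ - 2u² - 4u - 3: f₀=-3, f₁=-8, f₂=-11.
(h/2)·[f₀ + 2f₁ + f₂] = 0.5·(-30) = -15.

-15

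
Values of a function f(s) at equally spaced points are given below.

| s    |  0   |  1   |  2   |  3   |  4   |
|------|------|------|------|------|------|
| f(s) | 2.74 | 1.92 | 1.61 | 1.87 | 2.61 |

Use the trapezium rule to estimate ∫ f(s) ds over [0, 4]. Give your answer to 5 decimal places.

8.07500

h = 1, n = 4.
(h/2)·[y₀ + 2y₁ + 2y₂ + 2y₃ + y₄] = 0.5·(16.15) = 8.07500.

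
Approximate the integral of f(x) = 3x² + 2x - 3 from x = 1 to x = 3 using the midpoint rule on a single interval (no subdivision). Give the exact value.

26

M = (b−a)·f(2) = 2·(13) = 26.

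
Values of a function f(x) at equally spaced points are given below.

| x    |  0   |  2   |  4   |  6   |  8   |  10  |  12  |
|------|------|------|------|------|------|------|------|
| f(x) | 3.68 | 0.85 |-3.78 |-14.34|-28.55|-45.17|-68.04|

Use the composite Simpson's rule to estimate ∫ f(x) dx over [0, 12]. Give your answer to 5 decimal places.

h = 2, n = 6.
(h/3)·[y₀ + 4y₁ + 2y₂ + 4y₃ + 2y₄ + 4y₅ + y₆] = 0.666667·(-363.66) = -242.44000.

-242.44000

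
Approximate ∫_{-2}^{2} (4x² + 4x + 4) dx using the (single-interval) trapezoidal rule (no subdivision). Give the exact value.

T = (b−a)/2 · [f(-2) + f(2)] = 2·[12 + 28] = 80.

80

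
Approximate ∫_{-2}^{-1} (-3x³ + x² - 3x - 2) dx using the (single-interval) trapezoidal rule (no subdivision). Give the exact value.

18.5

T = (b−a)/2 · [f(-2) + f(-1)] = 0.5·[32 + 5] = 18.5.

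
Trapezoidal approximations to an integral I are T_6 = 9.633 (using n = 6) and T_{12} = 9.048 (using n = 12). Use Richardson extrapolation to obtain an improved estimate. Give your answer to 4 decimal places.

R = (4·T_{12} − T_6) / 3 = (4·9.048 − 9.633)/3 = (26.559)/3 = 8.8530.

8.8530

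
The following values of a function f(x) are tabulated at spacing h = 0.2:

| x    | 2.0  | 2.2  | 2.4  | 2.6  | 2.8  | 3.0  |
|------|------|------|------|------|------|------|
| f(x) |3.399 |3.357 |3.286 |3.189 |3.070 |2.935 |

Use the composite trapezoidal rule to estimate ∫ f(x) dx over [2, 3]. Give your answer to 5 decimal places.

h = 0.2, n = 5.
(h/2)·[y₀ + 2y₁ + 2y₂ + 2y₃ + 2y₄ + y₅] = 0.1·(32.138) = 3.21380.

3.21380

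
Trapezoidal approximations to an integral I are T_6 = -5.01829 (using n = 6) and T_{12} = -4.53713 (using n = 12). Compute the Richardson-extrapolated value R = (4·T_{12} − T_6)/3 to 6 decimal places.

R = (4·T_{12} − T_6) / 3 = (4·(-4.53713) − (-5.01829))/3 = (-13.13023)/3 = -4.376743.

-4.376743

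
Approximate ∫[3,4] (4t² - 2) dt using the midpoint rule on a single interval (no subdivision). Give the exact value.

47

M = (b−a)·f(3.5) = 1·(47) = 47.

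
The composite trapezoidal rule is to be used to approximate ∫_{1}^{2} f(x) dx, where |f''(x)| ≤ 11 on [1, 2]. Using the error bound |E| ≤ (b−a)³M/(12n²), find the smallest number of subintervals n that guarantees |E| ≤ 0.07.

4

Need 11/(12n²) ≤ 0.07.
n² ≥ 11/(12·0.07) = 13.0952 ⇒ n ≥ 3.6187, so the smallest n is 4.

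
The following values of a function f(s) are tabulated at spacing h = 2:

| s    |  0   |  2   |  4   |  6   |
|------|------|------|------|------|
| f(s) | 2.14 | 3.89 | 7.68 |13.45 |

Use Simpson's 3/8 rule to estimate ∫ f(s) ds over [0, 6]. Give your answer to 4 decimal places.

37.7250

h = 2, n = 3.
(3h/8)·[y₀ + 3y₁ + 3y₂ + y₃] = 0.75·(50.30) = 37.7250.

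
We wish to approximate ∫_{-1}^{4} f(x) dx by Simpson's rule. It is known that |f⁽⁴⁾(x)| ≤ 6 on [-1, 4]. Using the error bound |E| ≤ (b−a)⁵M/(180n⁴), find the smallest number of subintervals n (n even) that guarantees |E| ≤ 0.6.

4

Need 18750/(180n⁴) ≤ 0.6.
n⁴ ≥ 18750/(180·0.6) = 173.611 ⇒ n ≥ 3.6299, so the smallest even n is 4. (n must be even for Simpson's rule.)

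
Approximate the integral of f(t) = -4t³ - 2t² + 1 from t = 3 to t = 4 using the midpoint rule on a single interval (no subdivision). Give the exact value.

M = (b−a)·f(3.5) = 1·(-195) = -195.

-195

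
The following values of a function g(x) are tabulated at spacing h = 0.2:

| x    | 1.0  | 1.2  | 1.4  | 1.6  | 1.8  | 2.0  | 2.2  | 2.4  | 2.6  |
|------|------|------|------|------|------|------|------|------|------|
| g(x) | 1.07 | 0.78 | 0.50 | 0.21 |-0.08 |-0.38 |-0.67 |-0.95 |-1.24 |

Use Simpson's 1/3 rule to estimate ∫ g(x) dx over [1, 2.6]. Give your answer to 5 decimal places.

h = 0.2, n = 8.
(h/3)·[y₀ + 4y₁ + 2y₂ + 4y₃ + 2y₄ + 4y₅ + 2y₆ + 4y₇ + y₈] = 0.066667·(-2.03) = -0.13533.

-0.13533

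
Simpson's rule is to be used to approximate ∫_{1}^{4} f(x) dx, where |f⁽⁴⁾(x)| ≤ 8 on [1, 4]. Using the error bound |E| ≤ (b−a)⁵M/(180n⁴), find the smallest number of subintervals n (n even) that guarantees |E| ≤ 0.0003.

Need 1944/(180n⁴) ≤ 0.0003.
n⁴ ≥ 1944/(180·0.0003) = 36000 ⇒ n ≥ 13.7745, so the smallest even n is 14. (n must be even for Simpson's rule.)

14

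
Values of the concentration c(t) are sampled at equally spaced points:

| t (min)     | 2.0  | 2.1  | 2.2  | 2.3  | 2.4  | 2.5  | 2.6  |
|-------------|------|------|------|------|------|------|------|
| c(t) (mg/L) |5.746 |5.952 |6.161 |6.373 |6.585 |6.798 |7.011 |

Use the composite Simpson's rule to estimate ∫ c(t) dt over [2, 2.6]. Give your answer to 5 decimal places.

3.82470

h = 0.1, n = 6.
(h/3)·[y₀ + 4y₁ + 2y₂ + 4y₃ + 2y₄ + 4y₅ + y₆] = 0.033333·(114.741) = 3.82470.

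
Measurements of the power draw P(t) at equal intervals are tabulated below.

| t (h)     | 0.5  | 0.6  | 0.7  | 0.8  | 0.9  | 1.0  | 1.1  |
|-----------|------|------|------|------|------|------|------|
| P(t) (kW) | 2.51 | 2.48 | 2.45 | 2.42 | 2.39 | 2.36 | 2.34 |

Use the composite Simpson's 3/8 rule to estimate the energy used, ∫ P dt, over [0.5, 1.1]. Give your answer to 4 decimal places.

1.4524

h = 0.1, n = 6.
(3h/8)·[y₀ + 3y₁ + 3y₂ + 2y₃ + 3y₄ + 3y₅ + y₆] = 0.0375·(38.73) = 1.4524.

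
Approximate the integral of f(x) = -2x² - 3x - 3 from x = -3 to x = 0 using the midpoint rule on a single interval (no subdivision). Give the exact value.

M = (b−a)·f(-1.5) = 3·(-3) = -9.

-9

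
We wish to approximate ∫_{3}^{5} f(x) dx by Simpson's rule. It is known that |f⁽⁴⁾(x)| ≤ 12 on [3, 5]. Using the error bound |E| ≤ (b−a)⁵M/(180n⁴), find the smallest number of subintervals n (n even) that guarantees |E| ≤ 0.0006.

Need 384/(180n⁴) ≤ 0.0006.
n⁴ ≥ 384/(180·0.0006) = 3555.56 ⇒ n ≥ 7.7219, so the smallest even n is 8. (n must be even for Simpson's rule.)

8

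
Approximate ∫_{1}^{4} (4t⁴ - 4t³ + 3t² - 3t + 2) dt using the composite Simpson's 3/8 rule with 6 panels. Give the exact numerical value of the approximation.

610.125

h = (4 − 1)/6 = 0.5.
Nodes t₀,…,t₆ = 1, 1.5, 2, 2.5, 3, 3.5, 4.
f(t) = 4t⁴ - 4t³ + 3t² - 3t + 2: f₀=2, f₁=11, f₂=40, f₃=107, f₄=236, f₅=457, f₆=806.
(3h/8)·[f₀ + 3f₁ + 3f₂ + 2f₃ + 3f₄ + 3f₅ + f₆] = 0.1875·(3254) = 610.125.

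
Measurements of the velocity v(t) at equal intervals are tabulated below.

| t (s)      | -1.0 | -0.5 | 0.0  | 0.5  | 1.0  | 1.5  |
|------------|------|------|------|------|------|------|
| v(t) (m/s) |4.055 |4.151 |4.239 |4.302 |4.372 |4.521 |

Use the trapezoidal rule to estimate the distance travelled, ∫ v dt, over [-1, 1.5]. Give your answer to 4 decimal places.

h = 0.5, n = 5.
(h/2)·[y₀ + 2y₁ + 2y₂ + 2y₃ + 2y₄ + y₅] = 0.25·(42.704) = 10.6760.

10.6760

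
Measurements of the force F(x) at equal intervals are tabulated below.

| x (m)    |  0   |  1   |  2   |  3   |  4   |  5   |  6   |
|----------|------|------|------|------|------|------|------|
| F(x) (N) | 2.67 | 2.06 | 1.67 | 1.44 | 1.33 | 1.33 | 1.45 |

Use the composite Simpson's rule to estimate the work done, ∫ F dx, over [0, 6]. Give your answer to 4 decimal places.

9.8133

h = 1, n = 6.
(h/3)·[y₀ + 4y₁ + 2y₂ + 4y₃ + 2y₄ + 4y₅ + y₆] = 0.333333·(29.44) = 9.8133.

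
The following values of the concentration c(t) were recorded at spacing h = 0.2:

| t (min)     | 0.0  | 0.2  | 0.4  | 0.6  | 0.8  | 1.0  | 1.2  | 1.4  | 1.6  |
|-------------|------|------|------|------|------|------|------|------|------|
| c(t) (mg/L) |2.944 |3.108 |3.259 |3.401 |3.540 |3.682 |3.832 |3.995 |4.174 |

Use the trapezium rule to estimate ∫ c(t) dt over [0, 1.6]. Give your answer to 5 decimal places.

5.67520

h = 0.2, n = 8.
(h/2)·[y₀ + 2y₁ + 2y₂ + 2y₃ + 2y₄ + 2y₅ + 2y₆ + 2y₇ + y₈] = 0.1·(56.752) = 5.67520.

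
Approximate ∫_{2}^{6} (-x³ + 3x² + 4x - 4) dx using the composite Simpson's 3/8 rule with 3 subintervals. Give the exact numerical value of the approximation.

-64

h = (6 − 2)/3 = 1.333333.
Nodes x₀,…,x₃ = 2, 3.333333, 4.666667, 6.
f(x) = -x³ + 3x² + 4x - 4: f₀=8, f₁=5.629630, f₂=-21.629630, f₃=-88.
(3h/8)·[f₀ + 3f₁ + 3f₂ + f₃] = 0.5·(-128) = -64.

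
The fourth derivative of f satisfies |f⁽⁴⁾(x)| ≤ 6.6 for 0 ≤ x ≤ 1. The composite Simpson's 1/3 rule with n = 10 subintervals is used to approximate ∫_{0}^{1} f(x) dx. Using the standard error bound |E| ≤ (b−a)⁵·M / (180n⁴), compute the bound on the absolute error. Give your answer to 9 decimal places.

0.000003667

|E| ≤ (1)⁵·6.6 / (180·10⁴) = 6.6/1800000 = 0.000003667.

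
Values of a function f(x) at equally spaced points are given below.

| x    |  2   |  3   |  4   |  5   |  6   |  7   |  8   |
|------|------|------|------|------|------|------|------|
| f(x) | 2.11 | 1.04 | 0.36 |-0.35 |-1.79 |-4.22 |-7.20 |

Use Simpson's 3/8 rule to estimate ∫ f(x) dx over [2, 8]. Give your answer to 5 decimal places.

h = 1, n = 6.
(3h/8)·[y₀ + 3y₁ + 3y₂ + 2y₃ + 3y₄ + 3y₅ + y₆] = 0.375·(-19.62) = -7.35750.

-7.35750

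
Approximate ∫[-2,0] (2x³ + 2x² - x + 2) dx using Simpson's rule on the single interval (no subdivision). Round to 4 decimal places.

S = (b−a)/6 · [f(-2) + 4f(-1) + f(0)] = 0.333333·[(-4) + 4·3 + 2] = 3.3333.

3.3333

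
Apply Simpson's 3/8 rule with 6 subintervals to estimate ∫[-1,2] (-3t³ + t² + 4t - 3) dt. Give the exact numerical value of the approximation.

h = (2 − (-1))/6 = 0.5.
Nodes t₀,…,t₆ = -1, -0.5, 0, 0.5, 1, 1.5, 2.
f(t) = -3t³ + t² + 4t - 3: f₀=-3, f₁=-4.375, f₂=-3, f₃=-1.125, f₄=-1, f₅=-4.875, f₆=-15.
(3h/8)·[f₀ + 3f₁ + 3f₂ + 2f₃ + 3f₄ + 3f₅ + f₆] = 0.1875·(-60) = -11.25.

-11.25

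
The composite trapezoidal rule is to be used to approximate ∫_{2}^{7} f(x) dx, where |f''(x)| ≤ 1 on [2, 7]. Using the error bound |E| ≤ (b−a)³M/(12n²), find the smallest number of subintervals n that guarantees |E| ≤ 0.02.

23

Need 125/(12n²) ≤ 0.02.
n² ≥ 125/(12·0.02) = 520.833 ⇒ n ≥ 22.8218, so the smallest n is 23.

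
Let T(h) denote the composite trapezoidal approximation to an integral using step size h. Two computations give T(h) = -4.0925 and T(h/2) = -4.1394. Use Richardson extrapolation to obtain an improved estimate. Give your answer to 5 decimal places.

-4.15503

R = (4·T(h/2) − T(h)) / 3 = (4·(-4.1394) − (-4.0925))/3 = (-12.4651)/3 = -4.15503.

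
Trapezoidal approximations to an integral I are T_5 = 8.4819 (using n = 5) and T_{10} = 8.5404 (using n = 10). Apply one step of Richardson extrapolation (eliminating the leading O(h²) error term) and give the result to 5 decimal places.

8.55990

R = (4·T_{10} − T_5) / 3 = (4·8.5404 − 8.4819)/3 = (25.6797)/3 = 8.55990.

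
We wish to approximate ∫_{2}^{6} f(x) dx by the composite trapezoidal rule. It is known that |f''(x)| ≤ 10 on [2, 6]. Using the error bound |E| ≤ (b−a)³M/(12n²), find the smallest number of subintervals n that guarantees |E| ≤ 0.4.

Need 640/(12n²) ≤ 0.4.
n² ≥ 640/(12·0.4) = 133.333 ⇒ n ≥ 11.5470, so the smallest n is 12.

12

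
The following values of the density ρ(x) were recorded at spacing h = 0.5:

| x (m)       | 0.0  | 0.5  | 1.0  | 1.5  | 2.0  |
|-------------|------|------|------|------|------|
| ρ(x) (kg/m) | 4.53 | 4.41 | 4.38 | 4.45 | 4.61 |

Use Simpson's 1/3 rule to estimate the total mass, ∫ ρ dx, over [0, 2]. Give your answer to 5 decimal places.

8.89000

h = 0.5, n = 4.
(h/3)·[y₀ + 4y₁ + 2y₂ + 4y₃ + y₄] = 0.166667·(53.34) = 8.89000.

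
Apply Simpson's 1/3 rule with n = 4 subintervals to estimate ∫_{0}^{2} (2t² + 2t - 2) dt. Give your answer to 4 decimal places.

5.3333

h = (2 − 0)/4 = 0.5.
Nodes t₀,…,t₄ = 0, 0.5, 1, 1.5, 2.
f(t) = 2t² + 2t - 2: f₀=-2, f₁=-0.5, f₂=2, f₃=5.5, f₄=10.
(h/3)·[f₀ + 4f₁ + 2f₂ + 4f₃ + f₄] = 0.166667·(32) = 5.3333.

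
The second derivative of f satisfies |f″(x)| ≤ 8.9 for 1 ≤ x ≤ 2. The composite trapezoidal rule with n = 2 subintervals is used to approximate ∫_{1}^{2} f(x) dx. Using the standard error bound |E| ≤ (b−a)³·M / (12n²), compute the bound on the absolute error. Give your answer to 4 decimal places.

|E| ≤ (1)³·8.9 / (12·2²) = 8.9/48 = 0.1854.

0.1854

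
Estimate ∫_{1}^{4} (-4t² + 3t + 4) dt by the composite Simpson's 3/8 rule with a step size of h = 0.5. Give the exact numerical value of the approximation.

h = (4 − 1)/6 = 0.5.
Nodes t₀,…,t₆ = 1, 1.5, 2, 2.5, 3, 3.5, 4.
f(t) = -4t² + 3t + 4: f₀=3, f₁=-0.5, f₂=-6, f₃=-13.5, f₄=-23, f₅=-34.5, f₆=-48.
(3h/8)·[f₀ + 3f₁ + 3f₂ + 2f₃ + 3f₄ + 3f₅ + f₆] = 0.1875·(-264) = -49.5.

-49.5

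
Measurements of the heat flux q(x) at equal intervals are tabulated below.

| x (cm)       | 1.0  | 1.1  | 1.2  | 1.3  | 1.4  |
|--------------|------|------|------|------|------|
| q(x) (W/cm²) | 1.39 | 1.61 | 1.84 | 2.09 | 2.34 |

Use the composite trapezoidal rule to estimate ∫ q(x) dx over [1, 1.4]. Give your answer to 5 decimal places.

h = 0.1, n = 4.
(h/2)·[y₀ + 2y₁ + 2y₂ + 2y₃ + y₄] = 0.05·(14.81) = 0.74050.

0.74050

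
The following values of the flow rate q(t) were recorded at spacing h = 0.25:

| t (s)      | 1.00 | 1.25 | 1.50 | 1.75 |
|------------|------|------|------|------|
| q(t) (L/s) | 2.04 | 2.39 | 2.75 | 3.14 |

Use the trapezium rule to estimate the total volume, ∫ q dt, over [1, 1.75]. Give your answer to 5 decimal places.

h = 0.25, n = 3.
(h/2)·[y₀ + 2y₁ + 2y₂ + y₃] = 0.125·(15.46) = 1.93250.

1.93250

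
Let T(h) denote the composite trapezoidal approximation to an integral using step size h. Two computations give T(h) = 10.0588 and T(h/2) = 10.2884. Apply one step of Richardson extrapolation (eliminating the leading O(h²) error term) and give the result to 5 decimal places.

10.36493

R = (4·T(h/2) − T(h)) / 3 = (4·10.2884 − 10.0588)/3 = (31.0948)/3 = 10.36493.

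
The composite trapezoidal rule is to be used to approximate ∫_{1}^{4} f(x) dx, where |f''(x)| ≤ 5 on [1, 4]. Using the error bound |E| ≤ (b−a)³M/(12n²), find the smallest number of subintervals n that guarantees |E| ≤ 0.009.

36

Need 135/(12n²) ≤ 0.009.
n² ≥ 135/(12·0.009) = 1250 ⇒ n ≥ 35.3553, so the smallest n is 36.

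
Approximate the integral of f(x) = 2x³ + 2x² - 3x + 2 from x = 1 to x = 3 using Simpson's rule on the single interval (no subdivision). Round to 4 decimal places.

49.3333

S = (b−a)/6 · [f(1) + 4f(2) + f(3)] = 0.333333·[3 + 4·20 + 65] = 49.3333.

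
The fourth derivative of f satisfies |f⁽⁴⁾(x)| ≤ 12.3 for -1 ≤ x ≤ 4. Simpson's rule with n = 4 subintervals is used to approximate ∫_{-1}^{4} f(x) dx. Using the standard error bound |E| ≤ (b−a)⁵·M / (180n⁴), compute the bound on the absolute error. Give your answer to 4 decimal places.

0.8341

|E| ≤ (5)⁵·12.3 / (180·4⁴) = 38437.5/46080 = 0.8341.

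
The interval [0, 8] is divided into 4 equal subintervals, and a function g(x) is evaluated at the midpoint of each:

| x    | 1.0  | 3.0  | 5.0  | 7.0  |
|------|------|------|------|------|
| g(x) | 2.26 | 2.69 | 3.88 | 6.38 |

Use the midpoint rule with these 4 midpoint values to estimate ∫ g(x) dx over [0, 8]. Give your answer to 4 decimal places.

h = 2, n = 4.
h·[y(m₁) + y(m₂) + y(m₃) + y(m₄)] = 2·(15.21) = 30.4200.

30.4200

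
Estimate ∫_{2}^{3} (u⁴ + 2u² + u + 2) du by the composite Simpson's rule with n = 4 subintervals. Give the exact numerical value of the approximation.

59.3671875

h = (3 − 2)/4 = 0.25.
Nodes u₀,…,u₄ = 2, 2.25, 2.5, 2.75, 3.
f(u) = u⁴ + 2u² + u + 2: f₀=28, f₁=40.00390625, f₂=56.0625, f₃=77.06640625, f₄=104.
(h/3)·[f₀ + 4f₁ + 2f₂ + 4f₃ + f₄] = 0.083333·(712.40625) = 59.3671875.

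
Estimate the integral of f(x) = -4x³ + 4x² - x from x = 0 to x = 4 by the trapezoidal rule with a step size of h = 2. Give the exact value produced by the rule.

-232

h = (4 − 0)/2 = 2.
Nodes x₀,…,x₂ = 0, 2, 4.
f(x) = -4x³ + 4x² - x: f₀=0, f₁=-18, f₂=-196.
(h/2)·[f₀ + 2f₁ + f₂] = 1·(-232) = -232.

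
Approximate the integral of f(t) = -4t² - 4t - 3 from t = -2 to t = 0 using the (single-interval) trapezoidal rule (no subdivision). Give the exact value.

T = (b−a)/2 · [f(-2) + f(0)] = 1·[(-11) + (-3)] = -14.

-14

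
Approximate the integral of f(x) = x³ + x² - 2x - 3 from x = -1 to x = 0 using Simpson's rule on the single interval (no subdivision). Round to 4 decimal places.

-1.9167

S = (b−a)/6 · [f(-1) + 4f(-0.5) + f(0)] = 0.166667·[(-1) + 4·(-1.875) + (-3)] = -1.9167.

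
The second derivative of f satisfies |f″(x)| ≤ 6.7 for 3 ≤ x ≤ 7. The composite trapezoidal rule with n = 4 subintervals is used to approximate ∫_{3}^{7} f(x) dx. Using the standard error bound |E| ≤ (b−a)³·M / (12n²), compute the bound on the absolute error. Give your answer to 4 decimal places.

2.2333

|E| ≤ (4)³·6.7 / (12·4²) = 428.8/192 = 2.2333.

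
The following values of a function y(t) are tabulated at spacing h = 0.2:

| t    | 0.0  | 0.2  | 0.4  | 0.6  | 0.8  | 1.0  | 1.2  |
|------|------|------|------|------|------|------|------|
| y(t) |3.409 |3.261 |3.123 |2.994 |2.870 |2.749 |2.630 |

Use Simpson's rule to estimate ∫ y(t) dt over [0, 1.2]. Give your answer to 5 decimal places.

3.60273

h = 0.2, n = 6.
(h/3)·[y₀ + 4y₁ + 2y₂ + 4y₃ + 2y₄ + 4y₅ + y₆] = 0.066667·(54.041) = 3.60273.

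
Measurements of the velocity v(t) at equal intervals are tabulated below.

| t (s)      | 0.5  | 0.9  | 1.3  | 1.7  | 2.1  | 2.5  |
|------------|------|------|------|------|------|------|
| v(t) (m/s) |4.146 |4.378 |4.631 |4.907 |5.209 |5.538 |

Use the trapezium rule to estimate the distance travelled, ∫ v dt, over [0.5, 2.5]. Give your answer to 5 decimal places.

9.58680

h = 0.4, n = 5.
(h/2)·[y₀ + 2y₁ + 2y₂ + 2y₃ + 2y₄ + y₅] = 0.2·(47.934) = 9.58680.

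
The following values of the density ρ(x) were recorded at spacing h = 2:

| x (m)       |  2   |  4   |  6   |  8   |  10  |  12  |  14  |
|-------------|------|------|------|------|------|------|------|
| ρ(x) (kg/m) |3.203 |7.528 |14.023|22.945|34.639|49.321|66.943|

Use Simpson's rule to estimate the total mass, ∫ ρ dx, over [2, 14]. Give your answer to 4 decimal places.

h = 2, n = 6.
(h/3)·[y₀ + 4y₁ + 2y₂ + 4y₃ + 2y₄ + 4y₅ + y₆] = 0.666667·(486.646) = 324.4307.

324.4307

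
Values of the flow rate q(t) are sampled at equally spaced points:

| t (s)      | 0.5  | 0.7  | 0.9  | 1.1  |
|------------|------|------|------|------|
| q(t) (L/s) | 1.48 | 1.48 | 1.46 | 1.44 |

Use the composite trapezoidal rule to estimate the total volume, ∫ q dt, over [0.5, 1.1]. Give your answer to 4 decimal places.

h = 0.2, n = 3.
(h/2)·[y₀ + 2y₁ + 2y₂ + y₃] = 0.1·(8.80) = 0.8800.

0.8800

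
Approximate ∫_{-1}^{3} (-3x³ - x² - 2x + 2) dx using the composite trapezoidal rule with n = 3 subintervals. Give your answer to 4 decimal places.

h = (3 − (-1))/3 = 1.333333.
Nodes x₀,…,x₃ = -1, 0.333333, 1.666667, 3.
f(x) = -3x³ - x² - 2x + 2: f₀=6, f₁=1.111111, f₂=-18, f₃=-94.
(h/2)·[f₀ + 2f₁ + 2f₂ + f₃] = 0.666667·(-121.777778) = -81.1852.

-81.1852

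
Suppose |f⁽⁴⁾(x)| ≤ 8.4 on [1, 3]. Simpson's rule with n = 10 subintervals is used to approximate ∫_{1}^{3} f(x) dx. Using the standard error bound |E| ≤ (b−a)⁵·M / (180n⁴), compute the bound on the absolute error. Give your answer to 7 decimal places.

0.0001493

|E| ≤ (2)⁵·8.4 / (180·10⁴) = 268.8/1800000 = 0.0001493.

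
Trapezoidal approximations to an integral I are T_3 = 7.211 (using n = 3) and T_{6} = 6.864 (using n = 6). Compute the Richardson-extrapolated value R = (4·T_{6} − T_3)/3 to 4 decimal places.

6.7483

R = (4·T_{6} − T_3) / 3 = (4·6.864 − 7.211)/3 = (20.245)/3 = 6.7483.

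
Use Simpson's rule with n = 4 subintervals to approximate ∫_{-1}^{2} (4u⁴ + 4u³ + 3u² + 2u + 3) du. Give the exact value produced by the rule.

62.90625

h = (2 − (-1))/4 = 0.75.
Nodes u₀,…,u₄ = -1, -0.25, 0.5, 1.25, 2.
f(u) = 4u⁴ + 4u³ + 3u² + 2u + 3: f₀=4, f₁=2.640625, f₂=5.5, f₃=27.765625, f₄=115.
(h/3)·[f₀ + 4f₁ + 2f₂ + 4f₃ + f₄] = 0.25·(251.625) = 62.90625.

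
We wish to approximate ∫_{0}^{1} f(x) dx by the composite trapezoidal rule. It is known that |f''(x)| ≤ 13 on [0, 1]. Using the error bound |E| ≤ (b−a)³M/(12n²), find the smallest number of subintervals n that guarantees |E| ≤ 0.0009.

35

Need 13/(12n²) ≤ 0.0009.
n² ≥ 13/(12·0.0009) = 1203.7 ⇒ n ≥ 34.6944, so the smallest n is 35.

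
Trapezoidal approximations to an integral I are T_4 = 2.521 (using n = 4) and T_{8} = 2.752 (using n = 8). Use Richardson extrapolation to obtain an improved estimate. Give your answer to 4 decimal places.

R = (4·T_{8} − T_4) / 3 = (4·2.752 − 2.521)/3 = (8.487)/3 = 2.8290.

2.8290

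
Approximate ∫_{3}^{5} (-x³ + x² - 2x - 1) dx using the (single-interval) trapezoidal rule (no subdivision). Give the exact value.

-136

T = (b−a)/2 · [f(3) + f(5)] = 1·[(-25) + (-111)] = -136.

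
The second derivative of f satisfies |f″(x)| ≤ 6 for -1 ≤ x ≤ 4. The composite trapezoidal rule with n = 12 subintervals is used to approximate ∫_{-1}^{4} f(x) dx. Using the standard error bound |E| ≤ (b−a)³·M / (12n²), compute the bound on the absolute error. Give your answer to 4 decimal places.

0.4340

|E| ≤ (5)³·6 / (12·12²) = 750/1728 = 0.4340.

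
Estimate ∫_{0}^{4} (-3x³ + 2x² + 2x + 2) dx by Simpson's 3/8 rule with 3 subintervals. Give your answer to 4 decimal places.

-125.3333

h = (4 − 0)/3 = 1.333333.
Nodes x₀,…,x₃ = 0, 1.333333, 2.666667, 4.
f(x) = -3x³ + 2x² + 2x + 2: f₀=2, f₁=1.111111, f₂=-35.333333, f₃=-150.
(3h/8)·[f₀ + 3f₁ + 3f₂ + f₃] = 0.5·(-250.666667) = -125.3333.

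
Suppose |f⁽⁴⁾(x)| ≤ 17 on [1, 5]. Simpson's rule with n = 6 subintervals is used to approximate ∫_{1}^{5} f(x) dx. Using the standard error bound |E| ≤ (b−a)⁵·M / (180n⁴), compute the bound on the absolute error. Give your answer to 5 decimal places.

|E| ≤ (4)⁵·17 / (180·6⁴) = 17408/233280 = 0.07462.

0.07462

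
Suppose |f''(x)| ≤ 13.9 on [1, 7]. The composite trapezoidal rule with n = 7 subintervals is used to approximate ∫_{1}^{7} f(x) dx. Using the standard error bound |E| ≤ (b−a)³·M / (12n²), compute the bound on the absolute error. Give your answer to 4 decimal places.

5.1061

|E| ≤ (6)³·13.9 / (12·7²) = 3002.4/588 = 5.1061.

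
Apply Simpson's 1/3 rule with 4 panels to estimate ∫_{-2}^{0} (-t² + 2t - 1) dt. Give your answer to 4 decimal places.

h = (0 − (-2))/4 = 0.5.
Nodes t₀,…,t₄ = -2, -1.5, -1, -0.5, 0.
f(t) = -t² + 2t - 1: f₀=-9, f₁=-6.25, f₂=-4, f₃=-2.25, f₄=-1.
(h/3)·[f₀ + 4f₁ + 2f₂ + 4f₃ + f₄] = 0.166667·(-52) = -8.6667.

-8.6667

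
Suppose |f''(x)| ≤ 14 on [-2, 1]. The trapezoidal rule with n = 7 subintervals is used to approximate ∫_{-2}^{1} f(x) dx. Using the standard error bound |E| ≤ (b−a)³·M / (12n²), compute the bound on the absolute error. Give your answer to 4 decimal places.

|E| ≤ (3)³·14 / (12·7²) = 378/588 = 0.6429.

0.6429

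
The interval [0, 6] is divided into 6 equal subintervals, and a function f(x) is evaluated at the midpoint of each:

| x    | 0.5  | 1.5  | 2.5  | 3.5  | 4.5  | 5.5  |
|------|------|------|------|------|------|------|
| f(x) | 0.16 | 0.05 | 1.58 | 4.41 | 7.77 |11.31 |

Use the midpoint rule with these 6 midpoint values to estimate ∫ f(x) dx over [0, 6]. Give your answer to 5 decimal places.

h = 1, n = 6.
h·[y(m₁) + y(m₂) + y(m₃) + y(m₄) + y(m₅) + y(m₆)] = 1·(25.28) = 25.28000.

25.28000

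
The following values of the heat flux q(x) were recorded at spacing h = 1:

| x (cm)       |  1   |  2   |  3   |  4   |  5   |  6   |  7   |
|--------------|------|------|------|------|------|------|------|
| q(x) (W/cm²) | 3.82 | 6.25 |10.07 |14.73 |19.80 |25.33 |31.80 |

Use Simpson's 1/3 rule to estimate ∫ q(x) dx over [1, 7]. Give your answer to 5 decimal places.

93.53333

h = 1, n = 6.
(h/3)·[y₀ + 4y₁ + 2y₂ + 4y₃ + 2y₄ + 4y₅ + y₆] = 0.333333·(280.60) = 93.53333.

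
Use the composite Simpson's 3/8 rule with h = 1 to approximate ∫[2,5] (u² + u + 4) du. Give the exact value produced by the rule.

h = (5 − 2)/3 = 1.
Nodes u₀,…,u₃ = 2, 3, 4, 5.
f(u) = u² + u + 4: f₀=10, f₁=16, f₂=24, f₃=34.
(3h/8)·[f₀ + 3f₁ + 3f₂ + f₃] = 0.375·(164) = 61.5.

61.5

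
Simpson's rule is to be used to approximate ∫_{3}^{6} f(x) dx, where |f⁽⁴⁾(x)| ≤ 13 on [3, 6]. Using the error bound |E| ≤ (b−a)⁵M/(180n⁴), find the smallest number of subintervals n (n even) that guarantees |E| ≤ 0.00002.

32

Need 3159/(180n⁴) ≤ 0.00002.
n⁴ ≥ 3159/(180·0.00002) = 877500 ⇒ n ≥ 30.6064, so the smallest even n is 32. (n must be even for Simpson's rule.)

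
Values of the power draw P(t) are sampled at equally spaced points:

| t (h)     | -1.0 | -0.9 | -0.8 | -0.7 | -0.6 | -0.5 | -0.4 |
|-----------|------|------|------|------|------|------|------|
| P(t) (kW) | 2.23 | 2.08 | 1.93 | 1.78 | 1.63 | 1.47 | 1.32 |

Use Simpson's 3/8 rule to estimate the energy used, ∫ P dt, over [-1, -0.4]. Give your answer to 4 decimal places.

h = 0.1, n = 6.
(3h/8)·[y₀ + 3y₁ + 3y₂ + 2y₃ + 3y₄ + 3y₅ + y₆] = 0.0375·(28.44) = 1.0665.

1.0665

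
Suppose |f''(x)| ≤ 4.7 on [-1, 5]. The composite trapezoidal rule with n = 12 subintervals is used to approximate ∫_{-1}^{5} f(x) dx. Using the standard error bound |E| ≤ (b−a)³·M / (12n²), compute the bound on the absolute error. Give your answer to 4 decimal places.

|E| ≤ (6)³·4.7 / (12·12²) = 1015.2/1728 = 0.5875.

0.5875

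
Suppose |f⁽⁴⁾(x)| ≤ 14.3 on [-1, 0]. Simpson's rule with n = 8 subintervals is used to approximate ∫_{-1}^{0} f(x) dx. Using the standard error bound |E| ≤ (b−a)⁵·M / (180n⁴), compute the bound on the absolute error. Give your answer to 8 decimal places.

|E| ≤ (1)⁵·14.3 / (180·8⁴) = 14.3/737280 = 0.00001940.

0.00001940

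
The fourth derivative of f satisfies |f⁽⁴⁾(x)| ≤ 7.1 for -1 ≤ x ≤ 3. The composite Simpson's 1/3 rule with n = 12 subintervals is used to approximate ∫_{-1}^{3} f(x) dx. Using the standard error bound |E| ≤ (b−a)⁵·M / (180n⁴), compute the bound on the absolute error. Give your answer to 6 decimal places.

0.001948

|E| ≤ (4)⁵·7.1 / (180·12⁴) = 7270.4/3732480 = 0.001948.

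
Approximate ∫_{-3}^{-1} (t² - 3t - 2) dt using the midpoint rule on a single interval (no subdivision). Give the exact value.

16

M = (b−a)·f(-2) = 2·(8) = 16.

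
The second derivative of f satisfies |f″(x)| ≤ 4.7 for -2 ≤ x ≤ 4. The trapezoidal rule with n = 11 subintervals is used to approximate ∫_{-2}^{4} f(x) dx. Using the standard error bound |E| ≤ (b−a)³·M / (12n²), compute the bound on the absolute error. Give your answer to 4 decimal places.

|E| ≤ (6)³·4.7 / (12·11²) = 1015.2/1452 = 0.6992.

0.6992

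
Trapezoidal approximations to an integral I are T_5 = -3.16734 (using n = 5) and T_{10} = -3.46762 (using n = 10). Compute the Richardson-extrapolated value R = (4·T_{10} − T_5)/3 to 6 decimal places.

-3.567713

R = (4·T_{10} − T_5) / 3 = (4·(-3.46762) − (-3.16734))/3 = (-10.70314)/3 = -3.567713.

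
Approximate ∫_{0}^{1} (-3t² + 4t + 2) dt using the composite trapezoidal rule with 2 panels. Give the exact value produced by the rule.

h = (1 − 0)/2 = 0.5.
Nodes t₀,…,t₂ = 0, 0.5, 1.
f(t) = -3t² + 4t + 2: f₀=2, f₁=3.25, f₂=3.
(h/2)·[f₀ + 2f₁ + f₂] = 0.25·(11.5) = 2.875.

2.875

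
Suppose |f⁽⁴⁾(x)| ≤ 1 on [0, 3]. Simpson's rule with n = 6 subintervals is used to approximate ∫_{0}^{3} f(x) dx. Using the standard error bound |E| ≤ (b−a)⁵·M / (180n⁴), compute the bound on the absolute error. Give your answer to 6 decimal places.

|E| ≤ (3)⁵·1 / (180·6⁴) = 243/233280 = 0.001042.

0.001042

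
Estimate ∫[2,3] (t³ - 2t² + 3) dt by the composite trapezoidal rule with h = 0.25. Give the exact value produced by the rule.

h = (3 − 2)/4 = 0.25.
Nodes t₀,…,t₄ = 2, 2.25, 2.5, 2.75, 3.
f(t) = t³ - 2t² + 3: f₀=3, f₁=4.265625, f₂=6.125, f₃=8.671875, f₄=12.
(h/2)·[f₀ + 2f₁ + 2f₂ + 2f₃ + f₄] = 0.125·(53.125) = 6.640625.

6.640625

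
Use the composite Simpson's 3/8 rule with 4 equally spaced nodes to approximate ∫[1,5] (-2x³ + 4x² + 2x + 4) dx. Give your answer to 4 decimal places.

-106.6667

h = (5 − 1)/3 = 1.333333.
Nodes x₀,…,x₃ = 1, 2.333333, 3.666667, 5.
f(x) = -2x³ + 4x² + 2x + 4: f₀=8, f₁=5.037037, f₂=-33.481481, f₃=-136.
(3h/8)·[f₀ + 3f₁ + 3f₂ + f₃] = 0.5·(-213.333333) = -106.6667.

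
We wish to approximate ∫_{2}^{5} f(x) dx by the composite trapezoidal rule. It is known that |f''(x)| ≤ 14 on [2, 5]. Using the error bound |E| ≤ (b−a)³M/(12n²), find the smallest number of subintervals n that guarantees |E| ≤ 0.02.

40

Need 378/(12n²) ≤ 0.02.
n² ≥ 378/(12·0.02) = 1575 ⇒ n ≥ 39.6863, so the smallest n is 40.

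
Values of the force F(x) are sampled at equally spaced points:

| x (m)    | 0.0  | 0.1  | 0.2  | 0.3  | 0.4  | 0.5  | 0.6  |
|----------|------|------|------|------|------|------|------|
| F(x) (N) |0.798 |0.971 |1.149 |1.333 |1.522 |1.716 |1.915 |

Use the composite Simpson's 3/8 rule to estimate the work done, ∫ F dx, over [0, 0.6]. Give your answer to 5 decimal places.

h = 0.1, n = 6.
(3h/8)·[y₀ + 3y₁ + 3y₂ + 2y₃ + 3y₄ + 3y₅ + y₆] = 0.0375·(21.453) = 0.80449.

0.80449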